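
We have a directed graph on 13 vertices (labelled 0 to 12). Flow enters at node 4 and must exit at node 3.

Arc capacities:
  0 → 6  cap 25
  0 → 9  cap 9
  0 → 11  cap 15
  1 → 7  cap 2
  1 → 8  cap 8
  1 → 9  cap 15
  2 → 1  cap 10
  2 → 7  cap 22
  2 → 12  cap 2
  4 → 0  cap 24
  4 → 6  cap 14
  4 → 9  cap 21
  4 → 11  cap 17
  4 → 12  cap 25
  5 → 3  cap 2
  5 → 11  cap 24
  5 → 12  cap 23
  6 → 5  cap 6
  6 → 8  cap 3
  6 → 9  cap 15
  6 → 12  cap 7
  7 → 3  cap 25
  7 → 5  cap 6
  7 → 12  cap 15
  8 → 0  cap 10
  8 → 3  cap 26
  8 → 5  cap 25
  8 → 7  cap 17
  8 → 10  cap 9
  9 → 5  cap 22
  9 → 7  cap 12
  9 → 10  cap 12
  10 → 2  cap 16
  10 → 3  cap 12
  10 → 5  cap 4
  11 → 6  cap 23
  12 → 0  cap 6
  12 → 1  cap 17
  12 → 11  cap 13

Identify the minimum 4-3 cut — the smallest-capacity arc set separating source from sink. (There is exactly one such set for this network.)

Min-cut arcs: {(1,7), (1,8), (5,3), (6,8), (9,7), (9,10)} (total capacity 39)

augment #1: 4→6→5→3 push 2
augment #2: 4→6→8→3 push 3
augment #3: 4→9→7→3 push 12
augment #4: 4→9→10→3 push 9
augment #5: 4→0→9→10→3 push 3
augment #6: 4→12→1→7→3 push 2
augment #7: 4→12→1→8→3 push 8
max flow = 39; residual-reachable set from 4 gives S-side
cut edges (S→T): {(1,7), (1,8), (5,3), (6,8), (9,7), (9,10)} total cap 39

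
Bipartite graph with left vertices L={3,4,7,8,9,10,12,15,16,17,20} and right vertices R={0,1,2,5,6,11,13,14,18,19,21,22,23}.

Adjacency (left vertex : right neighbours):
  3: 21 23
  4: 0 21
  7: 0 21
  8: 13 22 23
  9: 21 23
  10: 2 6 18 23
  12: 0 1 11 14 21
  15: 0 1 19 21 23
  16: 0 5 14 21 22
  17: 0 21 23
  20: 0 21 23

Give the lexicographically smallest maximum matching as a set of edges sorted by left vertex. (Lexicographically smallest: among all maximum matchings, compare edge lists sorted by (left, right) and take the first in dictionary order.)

Lex-smallest maximum matching: {(3,21), (4,0), (8,13), (9,23), (10,2), (12,1), (15,19), (16,5)}

|M| = 8 (so the lex-smallest maximum matching has 8 edges)
process left vertices in ascending order; for each, take the smallest-labelled available neighbour that still permits 8 edges overall, or leave it unmatched if none does
lex-smallest matching: {3-21, 4-0, 8-13, 9-23, 10-2, 12-1, 15-19, 16-5}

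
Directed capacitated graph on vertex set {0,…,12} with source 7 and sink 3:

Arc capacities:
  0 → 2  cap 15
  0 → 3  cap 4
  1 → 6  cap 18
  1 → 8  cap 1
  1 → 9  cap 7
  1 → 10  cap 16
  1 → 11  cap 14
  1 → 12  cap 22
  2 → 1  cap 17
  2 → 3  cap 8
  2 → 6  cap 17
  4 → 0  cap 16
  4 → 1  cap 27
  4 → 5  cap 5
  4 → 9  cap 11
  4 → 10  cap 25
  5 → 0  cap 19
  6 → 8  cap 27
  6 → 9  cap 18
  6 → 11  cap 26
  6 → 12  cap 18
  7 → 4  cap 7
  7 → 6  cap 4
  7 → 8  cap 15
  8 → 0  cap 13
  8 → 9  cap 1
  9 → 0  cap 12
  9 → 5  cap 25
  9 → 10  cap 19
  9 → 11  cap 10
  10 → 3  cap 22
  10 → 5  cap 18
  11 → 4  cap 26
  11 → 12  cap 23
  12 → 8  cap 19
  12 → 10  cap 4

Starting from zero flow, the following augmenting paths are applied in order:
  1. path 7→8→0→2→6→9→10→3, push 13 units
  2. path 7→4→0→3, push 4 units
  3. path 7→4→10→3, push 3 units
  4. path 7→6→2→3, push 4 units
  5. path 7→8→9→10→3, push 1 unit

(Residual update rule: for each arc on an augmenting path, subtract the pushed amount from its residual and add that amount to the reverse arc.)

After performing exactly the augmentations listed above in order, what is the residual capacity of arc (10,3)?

Residual capacity of (10,3): 5

after path 1 (7→8→0→2→6→9→10→3, push 13): res(10,3)=9
after path 2 (7→4→0→3, push 4): res(10,3)=9
after path 3 (7→4→10→3, push 3): res(10,3)=6
after path 4 (7→6→2→3, push 4): res(10,3)=6
after path 5 (7→8→9→10→3, push 1): res(10,3)=5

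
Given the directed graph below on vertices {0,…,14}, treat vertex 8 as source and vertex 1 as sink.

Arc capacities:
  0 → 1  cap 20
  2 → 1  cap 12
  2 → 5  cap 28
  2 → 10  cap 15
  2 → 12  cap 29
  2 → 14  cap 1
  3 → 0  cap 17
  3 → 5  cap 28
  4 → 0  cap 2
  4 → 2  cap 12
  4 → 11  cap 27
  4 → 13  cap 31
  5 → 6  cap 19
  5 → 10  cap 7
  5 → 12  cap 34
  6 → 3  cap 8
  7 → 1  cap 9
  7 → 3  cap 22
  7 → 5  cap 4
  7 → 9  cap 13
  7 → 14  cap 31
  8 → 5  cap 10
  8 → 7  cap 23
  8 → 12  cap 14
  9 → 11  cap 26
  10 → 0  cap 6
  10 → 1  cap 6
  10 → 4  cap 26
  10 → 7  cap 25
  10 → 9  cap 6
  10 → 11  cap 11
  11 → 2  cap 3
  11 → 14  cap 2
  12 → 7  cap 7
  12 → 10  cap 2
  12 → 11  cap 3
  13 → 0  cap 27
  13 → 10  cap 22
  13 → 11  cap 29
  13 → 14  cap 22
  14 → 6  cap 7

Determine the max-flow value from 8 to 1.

Maximum flow value: 38

augment #1: 8→7→1 bottleneck 9, total now 9
augment #2: 8→5→10→1 bottleneck 6, total now 15
augment #3: 8→5→10→0→1 bottleneck 1, total now 16
augment #4: 8→7→3→0→1 bottleneck 14, total now 30
augment #5: 8→12→10→0→1 bottleneck 2, total now 32
augment #6: 8→12→11→2→1 bottleneck 3, total now 35
augment #7: 8→5→6→3→0→1 bottleneck 3, total now 38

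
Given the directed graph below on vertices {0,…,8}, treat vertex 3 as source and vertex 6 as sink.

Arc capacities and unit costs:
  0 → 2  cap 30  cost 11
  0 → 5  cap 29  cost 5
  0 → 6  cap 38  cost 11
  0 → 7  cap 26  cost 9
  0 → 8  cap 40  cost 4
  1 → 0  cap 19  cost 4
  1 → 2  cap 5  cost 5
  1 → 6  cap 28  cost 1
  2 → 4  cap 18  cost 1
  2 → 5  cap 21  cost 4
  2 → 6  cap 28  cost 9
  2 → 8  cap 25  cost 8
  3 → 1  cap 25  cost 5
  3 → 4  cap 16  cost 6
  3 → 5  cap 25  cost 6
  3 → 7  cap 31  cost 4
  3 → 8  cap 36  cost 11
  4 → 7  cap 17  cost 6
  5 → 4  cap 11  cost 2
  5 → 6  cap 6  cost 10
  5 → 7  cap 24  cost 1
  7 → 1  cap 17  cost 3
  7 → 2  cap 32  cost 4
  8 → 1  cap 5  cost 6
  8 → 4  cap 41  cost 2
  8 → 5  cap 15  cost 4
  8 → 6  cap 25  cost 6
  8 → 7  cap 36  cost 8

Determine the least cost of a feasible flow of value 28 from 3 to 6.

Minimum cost for 28 units: 174

shortest-cost path #1: 3→1→6 push 25 @ unit cost 6 (adds 150)
shortest-cost path #2: 3→7→1→6 push 3 @ unit cost 8 (adds 24)
total cost = 174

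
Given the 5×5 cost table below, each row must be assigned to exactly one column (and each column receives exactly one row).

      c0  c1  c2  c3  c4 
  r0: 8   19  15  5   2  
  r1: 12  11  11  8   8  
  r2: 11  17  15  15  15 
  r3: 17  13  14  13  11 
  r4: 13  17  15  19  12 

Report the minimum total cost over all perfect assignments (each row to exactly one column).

optimal assignment: row0→col4 (cost 2), row1→col3 (cost 8), row2→col0 (cost 11), row3→col1 (cost 13), row4→col2 (cost 15)
total = 2 + 8 + 11 + 13 + 15 = 49

Minimum assignment cost: 49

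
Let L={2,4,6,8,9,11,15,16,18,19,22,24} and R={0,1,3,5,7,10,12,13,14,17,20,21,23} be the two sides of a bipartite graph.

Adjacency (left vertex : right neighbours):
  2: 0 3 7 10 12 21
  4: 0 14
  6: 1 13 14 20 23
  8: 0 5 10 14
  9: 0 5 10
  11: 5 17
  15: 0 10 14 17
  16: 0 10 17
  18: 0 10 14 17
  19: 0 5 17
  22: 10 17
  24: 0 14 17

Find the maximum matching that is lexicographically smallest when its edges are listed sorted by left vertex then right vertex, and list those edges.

Lex-smallest maximum matching: {(2,3), (4,0), (6,1), (8,5), (9,10), (11,17), (15,14)}

|M| = 7 (so the lex-smallest maximum matching has 7 edges)
process left vertices in ascending order; for each, take the smallest-labelled available neighbour that still permits 7 edges overall, or leave it unmatched if none does
lex-smallest matching: {2-3, 4-0, 6-1, 8-5, 9-10, 11-17, 15-14}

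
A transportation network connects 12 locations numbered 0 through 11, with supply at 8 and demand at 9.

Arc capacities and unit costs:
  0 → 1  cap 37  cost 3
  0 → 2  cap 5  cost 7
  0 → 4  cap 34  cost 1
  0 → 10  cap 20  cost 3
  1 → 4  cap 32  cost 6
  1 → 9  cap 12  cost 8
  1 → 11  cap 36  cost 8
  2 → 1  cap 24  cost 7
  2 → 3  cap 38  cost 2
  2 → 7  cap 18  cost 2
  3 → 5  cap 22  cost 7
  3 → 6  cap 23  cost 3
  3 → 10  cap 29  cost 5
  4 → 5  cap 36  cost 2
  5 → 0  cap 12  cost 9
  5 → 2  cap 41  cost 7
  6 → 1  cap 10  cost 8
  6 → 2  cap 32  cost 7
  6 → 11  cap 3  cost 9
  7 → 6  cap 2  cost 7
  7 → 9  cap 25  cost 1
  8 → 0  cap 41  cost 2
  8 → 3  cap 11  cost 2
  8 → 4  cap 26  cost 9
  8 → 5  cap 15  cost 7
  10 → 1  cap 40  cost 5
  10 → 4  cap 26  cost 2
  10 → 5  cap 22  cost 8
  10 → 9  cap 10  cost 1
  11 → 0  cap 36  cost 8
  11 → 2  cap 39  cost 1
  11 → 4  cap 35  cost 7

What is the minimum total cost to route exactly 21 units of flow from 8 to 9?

Minimum cost for 21 units: 198

shortest-cost path #1: 8→0→10→9 push 10 @ unit cost 6 (adds 60)
shortest-cost path #2: 8→0→2→7→9 push 5 @ unit cost 12 (adds 60)
shortest-cost path #3: 8→0→1→9 push 6 @ unit cost 13 (adds 78)
total cost = 198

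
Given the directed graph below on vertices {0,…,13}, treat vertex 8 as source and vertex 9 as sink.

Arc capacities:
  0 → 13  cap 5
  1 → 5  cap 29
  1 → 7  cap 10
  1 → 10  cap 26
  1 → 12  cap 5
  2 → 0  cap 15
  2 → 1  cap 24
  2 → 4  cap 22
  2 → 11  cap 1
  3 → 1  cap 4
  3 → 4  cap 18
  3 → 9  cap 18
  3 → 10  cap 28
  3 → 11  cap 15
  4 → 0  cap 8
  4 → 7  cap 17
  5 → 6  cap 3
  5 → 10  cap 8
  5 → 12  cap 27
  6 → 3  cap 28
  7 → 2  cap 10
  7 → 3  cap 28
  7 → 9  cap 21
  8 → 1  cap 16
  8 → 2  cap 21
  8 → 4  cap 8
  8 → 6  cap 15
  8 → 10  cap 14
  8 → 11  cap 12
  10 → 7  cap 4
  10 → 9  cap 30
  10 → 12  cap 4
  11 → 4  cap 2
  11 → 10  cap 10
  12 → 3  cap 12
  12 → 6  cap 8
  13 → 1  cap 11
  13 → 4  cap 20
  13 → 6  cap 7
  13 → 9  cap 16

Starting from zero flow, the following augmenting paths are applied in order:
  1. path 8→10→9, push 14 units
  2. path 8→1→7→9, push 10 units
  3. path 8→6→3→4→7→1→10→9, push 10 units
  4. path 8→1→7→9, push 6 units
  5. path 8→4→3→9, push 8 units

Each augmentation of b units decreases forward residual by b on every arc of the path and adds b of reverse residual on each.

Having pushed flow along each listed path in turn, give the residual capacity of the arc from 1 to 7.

after path 1 (8→10→9, push 14): res(1,7)=10
after path 2 (8→1→7→9, push 10): res(1,7)=0
after path 3 (8→6→3→4→7→1→10→9, push 10): res(1,7)=10
after path 4 (8→1→7→9, push 6): res(1,7)=4
after path 5 (8→4→3→9, push 8): res(1,7)=4

Residual capacity of (1,7): 4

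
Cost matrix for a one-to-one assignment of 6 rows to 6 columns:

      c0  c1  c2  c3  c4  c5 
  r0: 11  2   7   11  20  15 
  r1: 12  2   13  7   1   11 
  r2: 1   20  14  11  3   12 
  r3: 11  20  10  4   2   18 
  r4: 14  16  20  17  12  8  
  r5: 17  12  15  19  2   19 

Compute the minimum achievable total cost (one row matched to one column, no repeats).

Minimum assignment cost: 24

optimal assignment: row0→col2 (cost 7), row1→col1 (cost 2), row2→col0 (cost 1), row3→col3 (cost 4), row4→col5 (cost 8), row5→col4 (cost 2)
total = 7 + 2 + 1 + 4 + 8 + 2 = 24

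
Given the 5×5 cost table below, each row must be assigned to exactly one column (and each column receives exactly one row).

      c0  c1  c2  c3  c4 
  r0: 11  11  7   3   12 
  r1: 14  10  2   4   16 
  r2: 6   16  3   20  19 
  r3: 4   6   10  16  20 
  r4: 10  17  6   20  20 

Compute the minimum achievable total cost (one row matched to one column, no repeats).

optimal assignment: row0→col4 (cost 12), row1→col3 (cost 4), row2→col0 (cost 6), row3→col1 (cost 6), row4→col2 (cost 6)
total = 12 + 4 + 6 + 6 + 6 = 34

Minimum assignment cost: 34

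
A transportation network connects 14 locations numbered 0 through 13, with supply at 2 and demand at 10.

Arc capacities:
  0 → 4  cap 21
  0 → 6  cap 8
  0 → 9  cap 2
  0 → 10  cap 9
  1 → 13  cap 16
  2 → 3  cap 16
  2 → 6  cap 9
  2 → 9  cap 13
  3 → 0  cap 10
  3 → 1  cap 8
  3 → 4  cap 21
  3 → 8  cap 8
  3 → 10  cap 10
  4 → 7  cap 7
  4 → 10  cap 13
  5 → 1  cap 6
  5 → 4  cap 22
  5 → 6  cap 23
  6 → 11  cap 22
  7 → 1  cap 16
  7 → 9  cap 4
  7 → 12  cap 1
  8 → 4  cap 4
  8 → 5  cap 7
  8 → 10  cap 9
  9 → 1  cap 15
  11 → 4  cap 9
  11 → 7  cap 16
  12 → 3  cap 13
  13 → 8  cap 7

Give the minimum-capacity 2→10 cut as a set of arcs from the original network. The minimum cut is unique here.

augment #1: 2→3→10 push 10
augment #2: 2→3→0→10 push 6
augment #3: 2→6→11→4→10 push 9
augment #4: 2→9→1→13→8→10 push 7
max flow = 32; residual-reachable set from 2 gives S-side
cut edges (S→T): {(2,3), (2,6), (13,8)} total cap 32

Min-cut arcs: {(2,3), (2,6), (13,8)} (total capacity 32)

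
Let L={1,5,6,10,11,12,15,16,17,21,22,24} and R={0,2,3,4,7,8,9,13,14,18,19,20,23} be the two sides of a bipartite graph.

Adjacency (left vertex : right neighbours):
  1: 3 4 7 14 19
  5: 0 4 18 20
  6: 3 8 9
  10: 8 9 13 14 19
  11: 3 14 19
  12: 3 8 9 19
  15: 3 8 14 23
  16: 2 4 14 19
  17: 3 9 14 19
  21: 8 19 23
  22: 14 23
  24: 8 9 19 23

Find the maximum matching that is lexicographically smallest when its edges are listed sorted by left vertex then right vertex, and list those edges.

Lex-smallest maximum matching: {(1,4), (5,0), (6,3), (10,13), (11,14), (12,8), (15,23), (16,2), (17,9), (21,19)}

|M| = 10 (so the lex-smallest maximum matching has 10 edges)
process left vertices in ascending order; for each, take the smallest-labelled available neighbour that still permits 10 edges overall, or leave it unmatched if none does
lex-smallest matching: {1-4, 5-0, 6-3, 10-13, 11-14, 12-8, 15-23, 16-2, 17-9, 21-19}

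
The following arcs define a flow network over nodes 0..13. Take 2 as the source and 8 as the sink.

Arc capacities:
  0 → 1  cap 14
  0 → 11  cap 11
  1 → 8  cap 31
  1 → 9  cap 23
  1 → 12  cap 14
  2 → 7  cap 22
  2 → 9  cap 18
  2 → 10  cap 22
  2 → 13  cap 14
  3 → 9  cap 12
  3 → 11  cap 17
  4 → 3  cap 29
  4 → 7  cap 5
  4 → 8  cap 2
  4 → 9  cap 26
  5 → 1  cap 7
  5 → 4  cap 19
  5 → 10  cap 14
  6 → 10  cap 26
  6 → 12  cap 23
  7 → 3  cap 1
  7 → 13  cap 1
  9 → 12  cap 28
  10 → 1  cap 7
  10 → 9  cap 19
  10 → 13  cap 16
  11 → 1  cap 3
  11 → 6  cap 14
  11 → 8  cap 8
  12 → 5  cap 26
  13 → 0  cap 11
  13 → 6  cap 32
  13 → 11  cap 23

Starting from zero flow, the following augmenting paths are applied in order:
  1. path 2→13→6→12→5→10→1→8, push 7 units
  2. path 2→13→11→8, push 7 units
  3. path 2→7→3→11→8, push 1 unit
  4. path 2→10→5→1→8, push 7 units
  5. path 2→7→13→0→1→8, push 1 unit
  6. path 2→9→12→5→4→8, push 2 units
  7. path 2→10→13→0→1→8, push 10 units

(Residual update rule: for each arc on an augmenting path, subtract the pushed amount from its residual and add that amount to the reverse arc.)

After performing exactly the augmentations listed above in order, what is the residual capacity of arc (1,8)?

after path 1 (2→13→6→12→5→10→1→8, push 7): res(1,8)=24
after path 2 (2→13→11→8, push 7): res(1,8)=24
after path 3 (2→7→3→11→8, push 1): res(1,8)=24
after path 4 (2→10→5→1→8, push 7): res(1,8)=17
after path 5 (2→7→13→0→1→8, push 1): res(1,8)=16
after path 6 (2→9→12→5→4→8, push 2): res(1,8)=16
after path 7 (2→10→13→0→1→8, push 10): res(1,8)=6

Residual capacity of (1,8): 6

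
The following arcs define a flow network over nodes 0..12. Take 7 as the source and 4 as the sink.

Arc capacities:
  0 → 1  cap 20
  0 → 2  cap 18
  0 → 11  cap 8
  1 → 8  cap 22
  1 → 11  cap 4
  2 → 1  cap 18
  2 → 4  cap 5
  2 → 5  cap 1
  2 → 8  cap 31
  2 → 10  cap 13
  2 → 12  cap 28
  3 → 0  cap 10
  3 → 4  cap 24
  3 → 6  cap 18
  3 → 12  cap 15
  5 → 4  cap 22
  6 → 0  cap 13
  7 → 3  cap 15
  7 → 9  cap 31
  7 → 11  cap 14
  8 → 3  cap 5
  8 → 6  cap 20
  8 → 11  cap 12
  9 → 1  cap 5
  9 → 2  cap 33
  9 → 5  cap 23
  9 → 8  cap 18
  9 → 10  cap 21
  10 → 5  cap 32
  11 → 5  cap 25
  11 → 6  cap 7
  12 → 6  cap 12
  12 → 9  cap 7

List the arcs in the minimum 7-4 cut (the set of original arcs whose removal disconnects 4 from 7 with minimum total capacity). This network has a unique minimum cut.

augment #1: 7→3→4 push 15
augment #2: 7→9→2→4 push 5
augment #3: 7→9→5→4 push 22
augment #4: 7→9→8→3→4 push 4
augment #5: 7→11→5→9→8→3→4 push 1
max flow = 47; residual-reachable set from 7 gives S-side
cut edges (S→T): {(2,4), (5,4), (7,3), (8,3)} total cap 47

Min-cut arcs: {(2,4), (5,4), (7,3), (8,3)} (total capacity 47)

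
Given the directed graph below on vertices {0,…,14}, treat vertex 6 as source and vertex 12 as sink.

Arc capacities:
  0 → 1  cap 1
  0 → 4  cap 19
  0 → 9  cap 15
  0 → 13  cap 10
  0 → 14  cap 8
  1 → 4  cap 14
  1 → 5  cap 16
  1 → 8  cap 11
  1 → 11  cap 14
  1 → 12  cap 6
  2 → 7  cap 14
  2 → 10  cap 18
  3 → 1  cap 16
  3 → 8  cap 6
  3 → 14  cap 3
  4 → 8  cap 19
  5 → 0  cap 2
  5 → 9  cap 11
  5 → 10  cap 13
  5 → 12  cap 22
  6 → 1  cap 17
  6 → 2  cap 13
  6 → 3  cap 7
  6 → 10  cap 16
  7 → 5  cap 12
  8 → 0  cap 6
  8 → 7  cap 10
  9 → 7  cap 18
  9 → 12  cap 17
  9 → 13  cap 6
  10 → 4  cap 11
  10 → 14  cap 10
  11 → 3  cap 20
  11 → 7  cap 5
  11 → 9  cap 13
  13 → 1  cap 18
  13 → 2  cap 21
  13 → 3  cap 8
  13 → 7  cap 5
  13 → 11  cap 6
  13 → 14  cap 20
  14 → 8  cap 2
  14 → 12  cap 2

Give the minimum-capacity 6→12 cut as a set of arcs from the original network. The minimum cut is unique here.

Min-cut arcs: {(6,1), (6,3), (7,5), (8,0), (14,12)} (total capacity 44)

augment #1: 6→1→12 push 6
augment #2: 6→1→5→12 push 11
augment #3: 6→3→14→12 push 2
augment #4: 6→2→7→5→12 push 11
augment #5: 6→2→7→5→9→12 push 1
augment #6: 6→3→1→5→9→12 push 5
augment #7: 6→10→4→8→0→9→12 push 6
augment #8: 6→10→14→3→1→11→9→12 push 2
max flow = 44; residual-reachable set from 6 gives S-side
cut edges (S→T): {(6,1), (6,3), (7,5), (8,0), (14,12)} total cap 44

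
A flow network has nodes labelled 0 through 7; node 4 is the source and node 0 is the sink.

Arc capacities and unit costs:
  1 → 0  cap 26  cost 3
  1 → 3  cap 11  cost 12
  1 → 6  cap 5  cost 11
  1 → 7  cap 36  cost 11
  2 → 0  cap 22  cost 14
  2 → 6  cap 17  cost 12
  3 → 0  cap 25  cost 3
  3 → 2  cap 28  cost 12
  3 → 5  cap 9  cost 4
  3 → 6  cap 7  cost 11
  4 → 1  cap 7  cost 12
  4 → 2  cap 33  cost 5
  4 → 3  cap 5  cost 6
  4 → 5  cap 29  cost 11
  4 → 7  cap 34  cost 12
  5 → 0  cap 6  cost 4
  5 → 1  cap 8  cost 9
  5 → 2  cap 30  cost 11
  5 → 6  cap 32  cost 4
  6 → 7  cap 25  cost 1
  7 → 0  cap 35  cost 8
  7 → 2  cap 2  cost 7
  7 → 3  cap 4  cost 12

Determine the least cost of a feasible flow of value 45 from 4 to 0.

Minimum cost for 45 units: 758

shortest-cost path #1: 4→3→0 push 5 @ unit cost 9 (adds 45)
shortest-cost path #2: 4→5→0 push 6 @ unit cost 15 (adds 90)
shortest-cost path #3: 4→1→0 push 7 @ unit cost 15 (adds 105)
shortest-cost path #4: 4→2→0 push 22 @ unit cost 19 (adds 418)
shortest-cost path #5: 4→7→0 push 5 @ unit cost 20 (adds 100)
total cost = 758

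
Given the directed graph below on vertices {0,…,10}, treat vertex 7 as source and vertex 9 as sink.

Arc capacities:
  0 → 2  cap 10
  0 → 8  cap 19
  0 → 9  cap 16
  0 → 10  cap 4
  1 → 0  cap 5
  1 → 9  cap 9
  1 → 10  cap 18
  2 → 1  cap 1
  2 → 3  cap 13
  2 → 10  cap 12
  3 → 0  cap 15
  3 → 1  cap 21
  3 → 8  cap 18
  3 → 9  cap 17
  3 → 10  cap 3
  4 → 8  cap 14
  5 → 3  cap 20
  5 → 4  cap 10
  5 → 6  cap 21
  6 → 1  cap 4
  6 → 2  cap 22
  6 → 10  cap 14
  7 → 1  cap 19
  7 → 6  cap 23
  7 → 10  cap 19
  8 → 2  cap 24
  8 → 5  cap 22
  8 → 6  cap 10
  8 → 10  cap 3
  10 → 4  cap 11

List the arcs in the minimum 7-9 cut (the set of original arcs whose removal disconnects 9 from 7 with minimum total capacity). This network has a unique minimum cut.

augment #1: 7→1→9 push 9
augment #2: 7→1→0→9 push 5
augment #3: 7→6→2→3→9 push 13
augment #4: 7→10→4→8→5→3→9 push 4
augment #5: 7→10→4→8→5→3→0→9 push 7
max flow = 38; residual-reachable set from 7 gives S-side
cut edges (S→T): {(1,0), (1,9), (2,3), (10,4)} total cap 38

Min-cut arcs: {(1,0), (1,9), (2,3), (10,4)} (total capacity 38)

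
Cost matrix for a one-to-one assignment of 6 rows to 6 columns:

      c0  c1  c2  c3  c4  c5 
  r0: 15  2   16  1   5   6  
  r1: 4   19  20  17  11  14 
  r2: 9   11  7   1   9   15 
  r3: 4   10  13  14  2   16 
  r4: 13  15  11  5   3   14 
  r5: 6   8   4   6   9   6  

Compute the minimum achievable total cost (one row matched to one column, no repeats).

one of 2 optimal assignments: row0→col1 (cost 2), row1→col0 (cost 4), row2→col2 (cost 7), row3→col4 (cost 2), row4→col3 (cost 5), row5→col5 (cost 6)
total = 2 + 4 + 7 + 2 + 5 + 6 = 26

Minimum assignment cost: 26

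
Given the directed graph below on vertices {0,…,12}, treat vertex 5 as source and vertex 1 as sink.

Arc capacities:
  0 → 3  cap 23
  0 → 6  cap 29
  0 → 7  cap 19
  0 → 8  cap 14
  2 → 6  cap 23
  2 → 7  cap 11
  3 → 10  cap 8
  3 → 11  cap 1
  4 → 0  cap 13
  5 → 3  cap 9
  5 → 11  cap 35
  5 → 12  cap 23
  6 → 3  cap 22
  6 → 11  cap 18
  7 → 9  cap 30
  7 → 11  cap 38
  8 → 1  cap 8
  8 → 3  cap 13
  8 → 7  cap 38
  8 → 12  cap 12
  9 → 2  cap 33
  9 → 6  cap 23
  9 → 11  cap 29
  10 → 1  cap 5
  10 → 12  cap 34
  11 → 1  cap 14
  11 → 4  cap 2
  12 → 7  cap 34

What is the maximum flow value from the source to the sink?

augment #1: 5→11→1 bottleneck 14, total now 14
augment #2: 5→3→10→1 bottleneck 5, total now 19
augment #3: 5→11→4→0→8→1 bottleneck 2, total now 21

Maximum flow value: 21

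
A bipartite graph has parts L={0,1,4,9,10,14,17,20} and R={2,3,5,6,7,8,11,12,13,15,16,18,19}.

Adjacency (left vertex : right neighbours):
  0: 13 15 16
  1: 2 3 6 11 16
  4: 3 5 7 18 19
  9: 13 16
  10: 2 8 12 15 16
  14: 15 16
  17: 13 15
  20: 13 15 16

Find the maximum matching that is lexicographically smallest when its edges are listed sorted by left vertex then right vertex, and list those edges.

|M| = 6 (so the lex-smallest maximum matching has 6 edges)
process left vertices in ascending order; for each, take the smallest-labelled available neighbour that still permits 6 edges overall, or leave it unmatched if none does
lex-smallest matching: {0-13, 1-2, 4-3, 9-16, 10-8, 14-15}

Lex-smallest maximum matching: {(0,13), (1,2), (4,3), (9,16), (10,8), (14,15)}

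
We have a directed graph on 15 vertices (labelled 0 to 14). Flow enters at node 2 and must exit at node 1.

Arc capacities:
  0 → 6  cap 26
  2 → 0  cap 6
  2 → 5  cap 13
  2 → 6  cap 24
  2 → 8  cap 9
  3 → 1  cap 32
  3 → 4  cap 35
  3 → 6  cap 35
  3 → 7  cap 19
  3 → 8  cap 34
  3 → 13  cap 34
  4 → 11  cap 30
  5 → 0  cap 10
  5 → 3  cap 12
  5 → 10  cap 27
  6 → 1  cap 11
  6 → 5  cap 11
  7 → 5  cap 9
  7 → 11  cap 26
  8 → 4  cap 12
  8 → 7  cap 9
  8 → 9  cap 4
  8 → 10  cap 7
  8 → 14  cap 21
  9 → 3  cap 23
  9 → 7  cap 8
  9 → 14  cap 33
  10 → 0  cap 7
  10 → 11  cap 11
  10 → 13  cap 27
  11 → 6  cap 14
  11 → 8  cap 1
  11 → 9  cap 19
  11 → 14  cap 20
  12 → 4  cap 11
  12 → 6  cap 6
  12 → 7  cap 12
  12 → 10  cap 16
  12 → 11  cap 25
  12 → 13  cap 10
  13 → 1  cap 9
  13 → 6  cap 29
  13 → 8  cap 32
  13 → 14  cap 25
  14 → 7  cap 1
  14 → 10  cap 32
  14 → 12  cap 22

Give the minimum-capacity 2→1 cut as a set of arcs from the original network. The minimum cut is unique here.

Min-cut arcs: {(2,5), (2,8), (6,1), (6,5)} (total capacity 44)

augment #1: 2→6→1 push 11
augment #2: 2→5→3→1 push 12
augment #3: 2→5→10→13→1 push 1
augment #4: 2→8→9→3→1 push 4
augment #5: 2→8→10→13→1 push 5
augment #6: 2→6→5→10→13→1 push 3
augment #7: 2→6→5→10→11→9→3→1 push 8
max flow = 44; residual-reachable set from 2 gives S-side
cut edges (S→T): {(2,5), (2,8), (6,1), (6,5)} total cap 44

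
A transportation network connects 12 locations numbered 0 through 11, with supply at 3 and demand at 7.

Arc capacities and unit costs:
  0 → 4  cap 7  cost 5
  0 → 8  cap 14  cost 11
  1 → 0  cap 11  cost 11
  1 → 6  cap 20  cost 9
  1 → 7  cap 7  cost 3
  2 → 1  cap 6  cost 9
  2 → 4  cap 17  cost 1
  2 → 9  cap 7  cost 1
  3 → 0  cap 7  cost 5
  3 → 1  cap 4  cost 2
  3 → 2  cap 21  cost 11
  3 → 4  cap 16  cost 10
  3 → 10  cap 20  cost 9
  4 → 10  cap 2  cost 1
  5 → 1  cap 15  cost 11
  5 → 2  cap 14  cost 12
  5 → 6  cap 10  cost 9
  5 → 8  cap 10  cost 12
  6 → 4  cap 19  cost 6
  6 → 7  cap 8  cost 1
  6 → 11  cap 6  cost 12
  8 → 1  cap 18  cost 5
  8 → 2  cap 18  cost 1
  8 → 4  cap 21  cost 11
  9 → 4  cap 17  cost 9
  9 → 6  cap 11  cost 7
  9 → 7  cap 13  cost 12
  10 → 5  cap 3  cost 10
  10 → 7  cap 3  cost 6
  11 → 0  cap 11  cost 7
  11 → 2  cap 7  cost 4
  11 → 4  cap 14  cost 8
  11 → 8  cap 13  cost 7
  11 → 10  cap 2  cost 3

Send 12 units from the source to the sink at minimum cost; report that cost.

shortest-cost path #1: 3→1→7 push 4 @ unit cost 5 (adds 20)
shortest-cost path #2: 3→10→7 push 3 @ unit cost 15 (adds 45)
shortest-cost path #3: 3→2→9→6→7 push 5 @ unit cost 20 (adds 100)
total cost = 165

Minimum cost for 12 units: 165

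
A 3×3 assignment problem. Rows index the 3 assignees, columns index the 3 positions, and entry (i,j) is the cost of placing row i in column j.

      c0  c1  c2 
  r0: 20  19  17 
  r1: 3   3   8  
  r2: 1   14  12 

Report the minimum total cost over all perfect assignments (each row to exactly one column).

Minimum assignment cost: 21

optimal assignment: row0→col2 (cost 17), row1→col1 (cost 3), row2→col0 (cost 1)
total = 17 + 3 + 1 = 21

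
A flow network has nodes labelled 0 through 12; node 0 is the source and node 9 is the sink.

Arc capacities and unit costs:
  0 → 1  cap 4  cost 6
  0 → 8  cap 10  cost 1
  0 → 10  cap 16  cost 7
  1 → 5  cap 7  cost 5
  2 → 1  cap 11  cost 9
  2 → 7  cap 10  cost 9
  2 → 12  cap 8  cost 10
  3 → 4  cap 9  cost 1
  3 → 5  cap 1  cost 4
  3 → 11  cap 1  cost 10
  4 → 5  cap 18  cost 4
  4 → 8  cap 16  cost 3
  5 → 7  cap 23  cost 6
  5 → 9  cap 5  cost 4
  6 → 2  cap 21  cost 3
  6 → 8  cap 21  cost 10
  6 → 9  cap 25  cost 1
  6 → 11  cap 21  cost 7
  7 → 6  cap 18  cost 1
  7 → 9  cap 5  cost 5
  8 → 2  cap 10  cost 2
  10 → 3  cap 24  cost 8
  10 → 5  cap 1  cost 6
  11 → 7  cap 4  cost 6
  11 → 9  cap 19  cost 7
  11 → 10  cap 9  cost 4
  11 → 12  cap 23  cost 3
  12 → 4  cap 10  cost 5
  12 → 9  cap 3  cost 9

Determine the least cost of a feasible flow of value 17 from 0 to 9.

shortest-cost path #1: 0→8→2→7→6→9 push 10 @ unit cost 14 (adds 140)
shortest-cost path #2: 0→1→5→9 push 4 @ unit cost 15 (adds 60)
shortest-cost path #3: 0→10→5→9 push 1 @ unit cost 17 (adds 17)
shortest-cost path #4: 0→10→3→5→7→6→9 push 1 @ unit cost 27 (adds 27)
shortest-cost path #5: 0→10→3→4→5→7→6→9 push 1 @ unit cost 28 (adds 28)
total cost = 272

Minimum cost for 17 units: 272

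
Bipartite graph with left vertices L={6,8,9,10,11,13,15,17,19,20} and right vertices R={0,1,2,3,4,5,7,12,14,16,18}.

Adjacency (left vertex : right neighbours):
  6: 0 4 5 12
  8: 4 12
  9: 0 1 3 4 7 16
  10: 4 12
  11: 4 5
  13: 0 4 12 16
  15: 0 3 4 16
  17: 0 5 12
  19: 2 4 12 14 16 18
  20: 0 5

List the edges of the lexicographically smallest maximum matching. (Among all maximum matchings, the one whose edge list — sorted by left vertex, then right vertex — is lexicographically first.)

Lex-smallest maximum matching: {(6,0), (8,4), (9,1), (10,12), (11,5), (13,16), (15,3), (19,2)}

|M| = 8 (so the lex-smallest maximum matching has 8 edges)
process left vertices in ascending order; for each, take the smallest-labelled available neighbour that still permits 8 edges overall, or leave it unmatched if none does
lex-smallest matching: {6-0, 8-4, 9-1, 10-12, 11-5, 13-16, 15-3, 19-2}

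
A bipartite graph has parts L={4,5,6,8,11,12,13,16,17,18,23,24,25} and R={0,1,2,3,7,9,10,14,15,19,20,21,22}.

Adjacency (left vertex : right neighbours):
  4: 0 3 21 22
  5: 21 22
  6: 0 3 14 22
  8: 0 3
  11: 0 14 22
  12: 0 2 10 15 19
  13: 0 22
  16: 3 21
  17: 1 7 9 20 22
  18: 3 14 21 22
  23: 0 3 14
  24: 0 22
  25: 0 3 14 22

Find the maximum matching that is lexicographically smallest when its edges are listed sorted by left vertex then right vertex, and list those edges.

|M| = 7 (so the lex-smallest maximum matching has 7 edges)
process left vertices in ascending order; for each, take the smallest-labelled available neighbour that still permits 7 edges overall, or leave it unmatched if none does
lex-smallest matching: {4-0, 5-21, 6-3, 11-14, 12-2, 13-22, 17-1}

Lex-smallest maximum matching: {(4,0), (5,21), (6,3), (11,14), (12,2), (13,22), (17,1)}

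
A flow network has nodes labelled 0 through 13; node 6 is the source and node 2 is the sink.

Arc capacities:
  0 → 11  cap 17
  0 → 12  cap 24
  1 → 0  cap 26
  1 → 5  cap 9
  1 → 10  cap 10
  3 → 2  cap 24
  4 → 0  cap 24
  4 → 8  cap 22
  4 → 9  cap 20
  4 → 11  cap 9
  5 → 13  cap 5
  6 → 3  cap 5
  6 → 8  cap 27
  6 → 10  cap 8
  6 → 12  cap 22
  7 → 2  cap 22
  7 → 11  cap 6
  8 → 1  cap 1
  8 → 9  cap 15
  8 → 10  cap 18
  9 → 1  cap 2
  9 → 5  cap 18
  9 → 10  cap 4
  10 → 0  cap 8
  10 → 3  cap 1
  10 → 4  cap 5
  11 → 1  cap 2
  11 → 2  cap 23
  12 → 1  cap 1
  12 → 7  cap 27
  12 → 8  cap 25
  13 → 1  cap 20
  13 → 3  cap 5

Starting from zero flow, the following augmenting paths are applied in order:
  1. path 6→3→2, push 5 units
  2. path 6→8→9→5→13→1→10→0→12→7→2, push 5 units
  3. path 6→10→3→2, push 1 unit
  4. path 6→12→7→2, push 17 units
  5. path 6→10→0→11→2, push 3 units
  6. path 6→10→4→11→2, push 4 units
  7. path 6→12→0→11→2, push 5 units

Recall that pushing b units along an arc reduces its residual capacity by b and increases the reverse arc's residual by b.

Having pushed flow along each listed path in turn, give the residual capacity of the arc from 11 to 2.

Residual capacity of (11,2): 11

after path 1 (6→3→2, push 5): res(11,2)=23
after path 2 (6→8→9→5→13→1→10→0→12→7→2, push 5): res(11,2)=23
after path 3 (6→10→3→2, push 1): res(11,2)=23
after path 4 (6→12→7→2, push 17): res(11,2)=23
after path 5 (6→10→0→11→2, push 3): res(11,2)=20
after path 6 (6→10→4→11→2, push 4): res(11,2)=16
after path 7 (6→12→0→11→2, push 5): res(11,2)=11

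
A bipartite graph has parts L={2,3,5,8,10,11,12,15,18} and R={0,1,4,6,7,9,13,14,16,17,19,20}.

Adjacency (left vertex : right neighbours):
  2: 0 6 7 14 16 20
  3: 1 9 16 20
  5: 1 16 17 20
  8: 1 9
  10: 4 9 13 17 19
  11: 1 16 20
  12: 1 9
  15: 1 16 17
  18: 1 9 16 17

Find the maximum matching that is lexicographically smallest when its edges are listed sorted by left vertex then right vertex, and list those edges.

|M| = 7 (so the lex-smallest maximum matching has 7 edges)
process left vertices in ascending order; for each, take the smallest-labelled available neighbour that still permits 7 edges overall, or leave it unmatched if none does
lex-smallest matching: {2-0, 3-1, 5-16, 8-9, 10-4, 11-20, 15-17}

Lex-smallest maximum matching: {(2,0), (3,1), (5,16), (8,9), (10,4), (11,20), (15,17)}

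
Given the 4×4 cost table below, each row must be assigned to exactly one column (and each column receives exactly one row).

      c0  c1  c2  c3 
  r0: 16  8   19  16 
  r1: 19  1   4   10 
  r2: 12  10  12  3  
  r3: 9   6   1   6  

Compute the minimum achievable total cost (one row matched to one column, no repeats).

Minimum assignment cost: 21

optimal assignment: row0→col0 (cost 16), row1→col1 (cost 1), row2→col3 (cost 3), row3→col2 (cost 1)
total = 16 + 1 + 3 + 1 = 21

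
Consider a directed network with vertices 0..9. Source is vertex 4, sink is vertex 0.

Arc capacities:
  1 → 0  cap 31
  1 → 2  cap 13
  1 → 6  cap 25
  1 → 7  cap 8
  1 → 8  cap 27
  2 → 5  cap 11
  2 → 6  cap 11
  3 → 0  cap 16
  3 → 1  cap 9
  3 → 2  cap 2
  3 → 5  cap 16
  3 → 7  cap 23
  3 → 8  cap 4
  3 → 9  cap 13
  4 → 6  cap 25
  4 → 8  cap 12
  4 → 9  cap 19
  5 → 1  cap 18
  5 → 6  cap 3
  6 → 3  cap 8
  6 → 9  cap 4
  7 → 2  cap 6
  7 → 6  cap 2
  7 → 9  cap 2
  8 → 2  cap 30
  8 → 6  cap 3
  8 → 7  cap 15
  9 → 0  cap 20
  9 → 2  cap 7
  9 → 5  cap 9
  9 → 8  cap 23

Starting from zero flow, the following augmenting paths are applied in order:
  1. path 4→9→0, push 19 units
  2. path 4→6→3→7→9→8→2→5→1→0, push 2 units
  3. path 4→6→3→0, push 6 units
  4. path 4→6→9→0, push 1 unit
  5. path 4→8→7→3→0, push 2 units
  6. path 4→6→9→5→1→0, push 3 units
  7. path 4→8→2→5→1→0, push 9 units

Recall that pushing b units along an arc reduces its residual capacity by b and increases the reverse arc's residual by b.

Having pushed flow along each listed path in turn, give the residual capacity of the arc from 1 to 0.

after path 1 (4→9→0, push 19): res(1,0)=31
after path 2 (4→6→3→7→9→8→2→5→1→0, push 2): res(1,0)=29
after path 3 (4→6→3→0, push 6): res(1,0)=29
after path 4 (4→6→9→0, push 1): res(1,0)=29
after path 5 (4→8→7→3→0, push 2): res(1,0)=29
after path 6 (4→6→9→5→1→0, push 3): res(1,0)=26
after path 7 (4→8→2→5→1→0, push 9): res(1,0)=17

Residual capacity of (1,0): 17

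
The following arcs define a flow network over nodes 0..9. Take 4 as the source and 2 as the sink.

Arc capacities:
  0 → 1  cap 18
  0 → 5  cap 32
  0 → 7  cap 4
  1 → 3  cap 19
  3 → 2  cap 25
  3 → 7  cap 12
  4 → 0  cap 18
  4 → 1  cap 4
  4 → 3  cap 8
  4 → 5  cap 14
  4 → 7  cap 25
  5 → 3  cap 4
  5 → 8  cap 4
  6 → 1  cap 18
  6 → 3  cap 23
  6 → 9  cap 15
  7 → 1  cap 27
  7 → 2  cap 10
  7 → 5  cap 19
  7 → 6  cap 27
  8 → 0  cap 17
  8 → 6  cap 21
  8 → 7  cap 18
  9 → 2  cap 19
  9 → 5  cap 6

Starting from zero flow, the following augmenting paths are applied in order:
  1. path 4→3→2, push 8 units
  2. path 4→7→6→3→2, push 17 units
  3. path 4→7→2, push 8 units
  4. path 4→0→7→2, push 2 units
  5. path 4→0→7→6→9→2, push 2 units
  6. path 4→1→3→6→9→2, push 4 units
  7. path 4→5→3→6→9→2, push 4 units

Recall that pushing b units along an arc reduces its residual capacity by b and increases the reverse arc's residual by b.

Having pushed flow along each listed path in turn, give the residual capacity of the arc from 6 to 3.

Residual capacity of (6,3): 14

after path 1 (4→3→2, push 8): res(6,3)=23
after path 2 (4→7→6→3→2, push 17): res(6,3)=6
after path 3 (4→7→2, push 8): res(6,3)=6
after path 4 (4→0→7→2, push 2): res(6,3)=6
after path 5 (4→0→7→6→9→2, push 2): res(6,3)=6
after path 6 (4→1→3→6→9→2, push 4): res(6,3)=10
after path 7 (4→5→3→6→9→2, push 4): res(6,3)=14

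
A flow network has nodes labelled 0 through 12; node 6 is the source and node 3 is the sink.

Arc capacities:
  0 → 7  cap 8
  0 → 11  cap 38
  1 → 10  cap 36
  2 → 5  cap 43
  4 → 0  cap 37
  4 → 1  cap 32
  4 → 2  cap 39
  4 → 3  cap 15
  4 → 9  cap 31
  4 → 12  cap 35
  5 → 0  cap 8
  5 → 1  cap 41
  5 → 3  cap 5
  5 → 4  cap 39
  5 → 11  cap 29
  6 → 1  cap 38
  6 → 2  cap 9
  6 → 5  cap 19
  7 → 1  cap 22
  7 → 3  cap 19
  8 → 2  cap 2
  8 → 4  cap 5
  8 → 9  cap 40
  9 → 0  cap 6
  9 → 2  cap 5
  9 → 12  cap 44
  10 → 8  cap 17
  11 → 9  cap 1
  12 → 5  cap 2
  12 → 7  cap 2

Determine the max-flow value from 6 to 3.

augment #1: 6→5→3 bottleneck 5, total now 5
augment #2: 6→5→4→3 bottleneck 14, total now 19
augment #3: 6→2→5→4→3 bottleneck 1, total now 20
augment #4: 6→2→5→0→7→3 bottleneck 8, total now 28
augment #5: 6→1→10→8→4→12→7→3 bottleneck 2, total now 30

Maximum flow value: 30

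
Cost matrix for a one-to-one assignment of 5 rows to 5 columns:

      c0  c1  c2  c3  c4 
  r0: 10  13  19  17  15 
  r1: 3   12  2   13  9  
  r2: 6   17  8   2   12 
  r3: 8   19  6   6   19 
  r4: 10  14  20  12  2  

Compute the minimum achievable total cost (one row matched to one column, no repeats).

Minimum assignment cost: 26

optimal assignment: row0→col1 (cost 13), row1→col0 (cost 3), row2→col3 (cost 2), row3→col2 (cost 6), row4→col4 (cost 2)
total = 13 + 3 + 2 + 6 + 2 = 26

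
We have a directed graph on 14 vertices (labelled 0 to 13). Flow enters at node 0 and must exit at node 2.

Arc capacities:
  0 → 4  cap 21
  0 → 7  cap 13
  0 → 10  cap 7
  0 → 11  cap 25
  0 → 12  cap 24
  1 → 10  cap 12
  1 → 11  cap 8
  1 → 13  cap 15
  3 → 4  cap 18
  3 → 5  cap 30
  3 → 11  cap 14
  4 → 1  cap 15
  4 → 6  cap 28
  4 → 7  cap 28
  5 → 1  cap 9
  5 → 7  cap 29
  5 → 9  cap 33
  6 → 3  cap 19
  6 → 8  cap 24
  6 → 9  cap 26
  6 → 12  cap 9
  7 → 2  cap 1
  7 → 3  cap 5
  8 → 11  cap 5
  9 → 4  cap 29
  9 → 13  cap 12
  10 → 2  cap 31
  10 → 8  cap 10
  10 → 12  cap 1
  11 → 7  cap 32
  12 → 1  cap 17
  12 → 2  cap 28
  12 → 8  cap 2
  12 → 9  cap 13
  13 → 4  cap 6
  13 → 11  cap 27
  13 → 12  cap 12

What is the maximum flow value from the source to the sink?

Maximum flow value: 48

augment #1: 0→7→2 bottleneck 1, total now 1
augment #2: 0→10→2 bottleneck 7, total now 8
augment #3: 0→12→2 bottleneck 24, total now 32
augment #4: 0→4→1→10→2 bottleneck 12, total now 44
augment #5: 0→4→6→12→2 bottleneck 4, total now 48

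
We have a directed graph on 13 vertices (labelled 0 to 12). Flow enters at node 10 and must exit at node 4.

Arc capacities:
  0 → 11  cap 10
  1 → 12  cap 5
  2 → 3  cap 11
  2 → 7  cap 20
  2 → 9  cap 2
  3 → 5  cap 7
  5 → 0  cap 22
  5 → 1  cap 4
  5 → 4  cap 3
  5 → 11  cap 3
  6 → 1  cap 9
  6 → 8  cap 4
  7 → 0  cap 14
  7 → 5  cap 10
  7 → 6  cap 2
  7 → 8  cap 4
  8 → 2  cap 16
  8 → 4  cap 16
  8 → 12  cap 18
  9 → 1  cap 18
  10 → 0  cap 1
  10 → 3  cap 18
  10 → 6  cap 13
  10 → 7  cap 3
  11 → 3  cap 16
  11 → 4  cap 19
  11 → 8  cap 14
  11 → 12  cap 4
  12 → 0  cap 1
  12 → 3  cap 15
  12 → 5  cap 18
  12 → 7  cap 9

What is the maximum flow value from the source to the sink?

augment #1: 10→0→11→4 bottleneck 1, total now 1
augment #2: 10→3→5→4 bottleneck 3, total now 4
augment #3: 10→6→8→4 bottleneck 4, total now 8
augment #4: 10→7→8→4 bottleneck 3, total now 11
augment #5: 10→3→5→11→4 bottleneck 3, total now 14
augment #6: 10→3→5→0→11→4 bottleneck 1, total now 15
augment #7: 10→6→1→12→0→11→4 bottleneck 1, total now 16
augment #8: 10→6→1→12→7→8→4 bottleneck 1, total now 17
augment #9: 10→6→1→12→5→0→11→4 bottleneck 3, total now 20

Maximum flow value: 20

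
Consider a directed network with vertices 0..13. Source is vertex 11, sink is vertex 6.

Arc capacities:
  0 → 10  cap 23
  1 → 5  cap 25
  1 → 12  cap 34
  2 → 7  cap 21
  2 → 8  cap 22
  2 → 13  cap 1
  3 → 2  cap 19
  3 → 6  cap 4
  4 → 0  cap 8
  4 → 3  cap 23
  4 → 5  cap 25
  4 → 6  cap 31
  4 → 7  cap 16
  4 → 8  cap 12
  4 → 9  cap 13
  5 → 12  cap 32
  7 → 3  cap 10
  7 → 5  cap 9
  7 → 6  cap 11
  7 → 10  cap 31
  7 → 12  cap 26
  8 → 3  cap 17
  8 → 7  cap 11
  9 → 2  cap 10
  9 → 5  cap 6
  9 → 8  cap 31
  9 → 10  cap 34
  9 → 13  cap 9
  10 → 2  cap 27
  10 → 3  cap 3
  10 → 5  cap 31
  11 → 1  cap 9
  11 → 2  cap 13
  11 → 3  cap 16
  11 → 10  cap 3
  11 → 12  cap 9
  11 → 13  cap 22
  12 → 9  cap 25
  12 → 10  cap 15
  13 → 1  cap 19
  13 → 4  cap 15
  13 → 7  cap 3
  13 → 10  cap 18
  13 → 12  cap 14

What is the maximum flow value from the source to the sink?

augment #1: 11→3→6 bottleneck 4, total now 4
augment #2: 11→2→7→6 bottleneck 11, total now 15
augment #3: 11→13→4→6 bottleneck 15, total now 30

Maximum flow value: 30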